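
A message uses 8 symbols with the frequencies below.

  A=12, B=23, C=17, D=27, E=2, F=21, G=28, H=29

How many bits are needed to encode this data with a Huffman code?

Greedily combine the two least-frequent nodes:
E(2) + A(12) → 14
14 + C(17) → 31
F(21) + B(23) → 44
D(27) + G(28) → 55
H(29) + 31 → 60
44 + 55 → 99
60 + 99 → 159
The encoded length is the sum of every internal node's weight: 14 + 31 + 44 + 55 + 60 + 99 + 159 = 462 bits.

462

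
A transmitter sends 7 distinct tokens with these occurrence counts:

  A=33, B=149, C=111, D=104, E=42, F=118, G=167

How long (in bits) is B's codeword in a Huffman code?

2

Repeatedly merge the two smallest:
merge A(33) and E(42): 75
merge 75 and D(104): 179
merge C(111) and F(118): 229
merge B(149) and G(167): 316
merge 179 and 229: 408
merge 316 and 408: 724
The subtree containing B is merged 2 times, so code length = 2.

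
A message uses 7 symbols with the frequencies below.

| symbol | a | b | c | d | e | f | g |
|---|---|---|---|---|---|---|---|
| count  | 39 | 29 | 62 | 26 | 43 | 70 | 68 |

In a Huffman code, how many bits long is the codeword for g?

2

Huffman merges, smallest pair first:
d(26) + b(29) → 55
a(39) + e(43) → 82
55 + c(62) → 117
g(68) + f(70) → 138
82 + 117 → 199
138 + 199 → 337
g sits 2 levels below the root, so its codeword is 2 bits.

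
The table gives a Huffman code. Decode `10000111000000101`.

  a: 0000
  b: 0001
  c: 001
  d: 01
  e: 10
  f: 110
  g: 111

ebfadd

Read left to right; each codeword is recognised as soon as it completes (prefix code):
  10→e | 0001→b | 110→f | 0000→a | 01→d | 01→d
Decoded message: ebfadd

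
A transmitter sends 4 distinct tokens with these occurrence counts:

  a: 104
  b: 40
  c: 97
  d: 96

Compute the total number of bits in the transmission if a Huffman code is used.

674

Greedily combine the two least-frequent nodes:
combine b(40), d(96) → 136
combine c(97), a(104) → 201
combine 136, 201 → 337
The encoded length is the sum of every internal node's weight: 136 + 201 + 337 = 674 bits.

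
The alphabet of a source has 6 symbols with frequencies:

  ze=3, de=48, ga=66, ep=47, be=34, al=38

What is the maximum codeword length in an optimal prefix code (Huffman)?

4

Merge the two lowest-weight nodes at each step:
merge ze(3) and be(34): 37
merge 37 and al(38): 75
merge ep(47) and de(48): 95
merge ga(66) and 75: 141
merge 95 and 141: 236
The rarest symbols sit at the bottom; the longest codeword is 4 bits.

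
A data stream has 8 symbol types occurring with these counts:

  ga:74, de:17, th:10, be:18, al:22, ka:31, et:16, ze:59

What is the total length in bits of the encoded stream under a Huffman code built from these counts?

669

Merge the two smallest weights repeatedly:
combine th(10), et(16) → 26
combine de(17), be(18) → 35
combine al(22), 26 → 48
combine ka(31), 35 → 66
combine 48, ze(59) → 107
combine 66, ga(74) → 140
combine 107, 140 → 247
Total encoded bits = sum of merged weights = 26 + 35 + 48 + 66 + 107 + 140 + 247 = 669.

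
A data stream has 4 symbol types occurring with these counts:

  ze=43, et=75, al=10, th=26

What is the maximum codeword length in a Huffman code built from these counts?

3

Merge the two lowest-weight nodes at each step:
combine al(10), th(26) → 36
combine 36, ze(43) → 79
combine et(75), 79 → 154
Maximum depth reached is 3.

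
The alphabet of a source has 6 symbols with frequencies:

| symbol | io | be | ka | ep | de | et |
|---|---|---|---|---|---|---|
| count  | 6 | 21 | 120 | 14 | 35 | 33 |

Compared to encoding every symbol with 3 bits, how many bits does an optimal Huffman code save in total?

220

Fixed-length: 3 bits × 229 symbols = 687 bits.
Huffman merges:
io(6) + ep(14) → 20
20 + be(21) → 41
et(33) + de(35) → 68
41 + 68 → 109
109 + ka(120) → 229
Huffman total = 20 + 41 + 68 + 109 + 229 = 467 bits.
Saving = 687 − 467 = 220 bits.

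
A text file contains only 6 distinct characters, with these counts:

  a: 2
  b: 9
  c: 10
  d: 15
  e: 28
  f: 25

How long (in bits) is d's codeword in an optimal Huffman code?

Build the tree from the bottom:
a(2) + b(9) → 11
c(10) + 11 → 21
d(15) + 21 → 36
f(25) + e(28) → 53
36 + 53 → 89
d's leaf is at depth 2, giving a 2-bit codeword.

2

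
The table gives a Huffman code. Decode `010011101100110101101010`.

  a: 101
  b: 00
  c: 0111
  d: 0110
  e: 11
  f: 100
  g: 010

Read left to right; each codeword is recognised as soon as it completes (prefix code):
  010→g | 0111→c | 0110→d | 0110→d | 101→a | 101→a | 010→g
Decoded message: gcddaag

gcddaag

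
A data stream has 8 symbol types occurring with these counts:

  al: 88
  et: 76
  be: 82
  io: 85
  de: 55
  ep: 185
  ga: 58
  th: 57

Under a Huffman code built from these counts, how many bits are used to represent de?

Huffman merges, smallest pair first:
combine de(55), th(57) → 112
combine ga(58), et(76) → 134
combine be(82), io(85) → 167
combine al(88), 112 → 200
combine 134, 167 → 301
combine ep(185), 200 → 385
combine 301, 385 → 686
de's leaf is at depth 4, giving a 4-bit codeword.

4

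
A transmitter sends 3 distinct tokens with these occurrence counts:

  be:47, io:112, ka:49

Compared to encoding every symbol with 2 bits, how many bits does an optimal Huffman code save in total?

Fixed-length: 2 bits × 208 symbols = 416 bits.
Huffman merges:
be(47) + ka(49) → 96
96 + io(112) → 208
Huffman total = 96 + 208 = 304 bits.
Saving = 416 − 304 = 112 bits.

112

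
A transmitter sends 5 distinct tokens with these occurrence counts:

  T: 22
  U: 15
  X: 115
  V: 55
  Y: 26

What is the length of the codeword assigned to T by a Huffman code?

4

Huffman merges, smallest pair first:
merge U(15) and T(22): 37
merge Y(26) and 37: 63
merge V(55) and 63: 118
merge X(115) and 118: 233
The subtree containing T is merged 4 times, so code length = 4.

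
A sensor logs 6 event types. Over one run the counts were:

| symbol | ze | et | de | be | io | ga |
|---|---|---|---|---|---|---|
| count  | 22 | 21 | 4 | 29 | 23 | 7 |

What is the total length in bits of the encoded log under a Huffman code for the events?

255

Greedily combine the two least-frequent nodes:
de(4) + ga(7) → 11
11 + et(21) → 32
ze(22) + io(23) → 45
be(29) + 32 → 61
45 + 61 → 106
Each symbol's bit-cost is frequency × depth; summing gives 255 bits (equivalently 11 + 32 + 45 + 61 + 106).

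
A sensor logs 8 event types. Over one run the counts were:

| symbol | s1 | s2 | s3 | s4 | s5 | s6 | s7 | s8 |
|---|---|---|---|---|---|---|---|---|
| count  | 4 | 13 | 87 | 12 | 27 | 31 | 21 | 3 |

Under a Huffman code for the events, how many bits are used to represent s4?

5

Build the tree from the bottom:
combine s8(3), s1(4) → 7
combine 7, s4(12) → 19
combine s2(13), 19 → 32
combine s7(21), s5(27) → 48
combine s6(31), 32 → 63
combine 48, 63 → 111
combine s3(87), 111 → 198
s4 sits 5 levels below the root, so its codeword is 5 bits.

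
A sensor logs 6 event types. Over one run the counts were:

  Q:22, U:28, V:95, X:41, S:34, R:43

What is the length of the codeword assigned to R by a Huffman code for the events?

3

Huffman merges, smallest pair first:
combine Q(22), U(28) → 50
combine S(34), X(41) → 75
combine R(43), 50 → 93
combine 75, 93 → 168
combine V(95), 168 → 263
R's leaf is at depth 3, giving a 3-bit codeword.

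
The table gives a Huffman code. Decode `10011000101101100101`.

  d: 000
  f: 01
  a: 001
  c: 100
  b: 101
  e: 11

Read left to right; each codeword is recognised as soon as it completes (prefix code):
  100→c | 11→e | 000→d | 101→b | 101→b | 100→c | 101→b
Decoded message: cedbbcb

cedbbcb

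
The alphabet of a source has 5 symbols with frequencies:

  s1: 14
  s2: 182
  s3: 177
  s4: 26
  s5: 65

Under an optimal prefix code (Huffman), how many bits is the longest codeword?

4

Merge the two lowest-weight nodes at each step:
combine s1(14), s4(26) → 40
combine 40, s5(65) → 105
combine 105, s3(177) → 282
combine s2(182), 282 → 464
The first pair merged (s1, s4) ends up deepest, at depth 4.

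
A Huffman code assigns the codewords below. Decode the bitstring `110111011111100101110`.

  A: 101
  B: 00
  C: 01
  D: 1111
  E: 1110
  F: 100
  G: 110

Read left to right; each codeword is recognised as soon as it completes (prefix code):
  110→G | 1110→E | 1111→D | 110→G | 01→C | 01→C | 110→G
Decoded message: GEDGCCG

GEDGCCG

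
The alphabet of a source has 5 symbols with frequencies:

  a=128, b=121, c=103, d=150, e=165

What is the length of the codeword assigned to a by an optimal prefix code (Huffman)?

Huffman merges, smallest pair first:
combine c(103), b(121) → 224
combine a(128), d(150) → 278
combine e(165), 224 → 389
combine 278, 389 → 667
a's leaf is at depth 2, giving a 2-bit codeword.

2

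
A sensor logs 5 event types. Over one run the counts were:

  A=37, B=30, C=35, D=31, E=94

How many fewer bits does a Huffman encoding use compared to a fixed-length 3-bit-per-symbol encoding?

188

Fixed-length: 3 bits × 227 symbols = 681 bits.
Huffman merges:
merge B(30) and D(31): 61
merge C(35) and A(37): 72
merge 61 and 72: 133
merge E(94) and 133: 227
Huffman total = 61 + 72 + 133 + 227 = 493 bits.
Saving = 681 − 493 = 188 bits.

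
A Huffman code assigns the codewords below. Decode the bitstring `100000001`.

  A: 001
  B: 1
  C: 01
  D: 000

BDDC

Read left to right; each codeword is recognised as soon as it completes (prefix code):
  1→B | 000→D | 000→D | 01→C
Decoded message: BDDC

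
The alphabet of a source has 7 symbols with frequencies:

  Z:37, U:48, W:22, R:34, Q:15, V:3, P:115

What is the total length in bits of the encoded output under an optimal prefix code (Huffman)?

650

Build the Huffman tree bottom-up:
combine V(3), Q(15) → 18
combine 18, W(22) → 40
combine R(34), Z(37) → 71
combine 40, U(48) → 88
combine 71, 88 → 159
combine P(115), 159 → 274
The encoded length is the sum of every internal node's weight: 18 + 40 + 71 + 88 + 159 + 274 = 650 bits.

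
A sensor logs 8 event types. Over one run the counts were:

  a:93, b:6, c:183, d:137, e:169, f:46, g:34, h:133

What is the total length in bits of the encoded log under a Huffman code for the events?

2177

Greedily combine the two least-frequent nodes:
merge b(6) and g(34): 40
merge 40 and f(46): 86
merge 86 and a(93): 179
merge h(133) and d(137): 270
merge e(169) and 179: 348
merge c(183) and 270: 453
merge 348 and 453: 801
The encoded length is the sum of every internal node's weight: 40 + 86 + 179 + 270 + 348 + 453 + 801 = 2177 bits.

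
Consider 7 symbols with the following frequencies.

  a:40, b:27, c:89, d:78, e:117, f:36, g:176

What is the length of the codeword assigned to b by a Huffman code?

Build the tree from the bottom:
combine b(27), f(36) → 63
combine a(40), 63 → 103
combine d(78), c(89) → 167
combine 103, e(117) → 220
combine 167, g(176) → 343
combine 220, 343 → 563
b's leaf is at depth 4, giving a 4-bit codeword.

4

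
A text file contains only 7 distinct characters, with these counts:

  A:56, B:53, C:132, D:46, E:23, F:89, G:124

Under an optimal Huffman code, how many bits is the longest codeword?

4

Merge the two lowest-weight nodes at each step:
merge E(23) and D(46): 69
merge B(53) and A(56): 109
merge 69 and F(89): 158
merge 109 and G(124): 233
merge C(132) and 158: 290
merge 233 and 290: 523
The first pair merged (E, D) ends up deepest, at depth 4.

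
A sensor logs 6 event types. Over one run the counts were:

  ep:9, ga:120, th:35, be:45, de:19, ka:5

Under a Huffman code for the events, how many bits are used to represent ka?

Build the tree from the bottom:
merge ka(5) and ep(9): 14
merge 14 and de(19): 33
merge 33 and th(35): 68
merge be(45) and 68: 113
merge 113 and ga(120): 233
The subtree containing ka is merged 5 times, so code length = 5.

5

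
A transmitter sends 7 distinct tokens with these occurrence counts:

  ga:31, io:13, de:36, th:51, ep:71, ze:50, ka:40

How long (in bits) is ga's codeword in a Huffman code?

Build the tree from the bottom:
io(13) + ga(31) → 44
de(36) + ka(40) → 76
44 + ze(50) → 94
th(51) + ep(71) → 122
76 + 94 → 170
122 + 170 → 292
ga's leaf is at depth 4, giving a 4-bit codeword.

4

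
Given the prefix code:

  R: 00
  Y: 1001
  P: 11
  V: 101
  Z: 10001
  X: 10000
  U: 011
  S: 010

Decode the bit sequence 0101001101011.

Read left to right; each codeword is recognised as soon as it completes (prefix code):
  010→S | 1001→Y | 101→V | 011→U
Decoded message: SYVU

SYVU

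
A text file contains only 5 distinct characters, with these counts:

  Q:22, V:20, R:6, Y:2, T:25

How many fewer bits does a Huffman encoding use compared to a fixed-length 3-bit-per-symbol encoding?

67

Fixed-length: 3 bits × 75 symbols = 225 bits.
Huffman merges:
merge Y(2) and R(6): 8
merge 8 and V(20): 28
merge Q(22) and T(25): 47
merge 28 and 47: 75
Huffman total = 8 + 28 + 47 + 75 = 158 bits.
Saving = 225 − 158 = 67 bits.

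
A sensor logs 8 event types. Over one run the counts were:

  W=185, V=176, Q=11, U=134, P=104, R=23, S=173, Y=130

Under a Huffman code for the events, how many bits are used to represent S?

3

Build the tree from the bottom:
Q(11) + R(23) → 34
34 + P(104) → 138
Y(130) + U(134) → 264
138 + S(173) → 311
V(176) + W(185) → 361
264 + 311 → 575
361 + 575 → 936
S sits 3 levels below the root, so its codeword is 3 bits.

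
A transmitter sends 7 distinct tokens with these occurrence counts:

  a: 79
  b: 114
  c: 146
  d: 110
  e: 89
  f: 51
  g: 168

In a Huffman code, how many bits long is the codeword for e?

3

Build the tree from the bottom:
merge f(51) and a(79): 130
merge e(89) and d(110): 199
merge b(114) and 130: 244
merge c(146) and g(168): 314
merge 199 and 244: 443
merge 314 and 443: 757
e sits 3 levels below the root, so its codeword is 3 bits.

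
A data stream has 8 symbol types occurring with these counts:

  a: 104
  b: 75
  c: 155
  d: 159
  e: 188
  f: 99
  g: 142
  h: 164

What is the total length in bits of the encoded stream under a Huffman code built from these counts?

Greedily combine the two least-frequent nodes:
merge b(75) and f(99): 174
merge a(104) and g(142): 246
merge c(155) and d(159): 314
merge h(164) and 174: 338
merge e(188) and 246: 434
merge 314 and 338: 652
merge 434 and 652: 1086
Total encoded bits = sum of merged weights = 174 + 246 + 314 + 338 + 434 + 652 + 1086 = 3244.

3244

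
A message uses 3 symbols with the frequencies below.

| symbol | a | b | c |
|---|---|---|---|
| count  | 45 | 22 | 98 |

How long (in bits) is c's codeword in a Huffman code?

1

Repeatedly merge the two smallest:
combine b(22), a(45) → 67
combine 67, c(98) → 165
c is merged only at the final step, so code length = 1.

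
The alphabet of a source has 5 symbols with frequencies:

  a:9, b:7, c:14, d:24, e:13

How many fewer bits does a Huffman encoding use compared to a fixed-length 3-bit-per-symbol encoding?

51

Fixed-length: 3 bits × 67 symbols = 201 bits.
Huffman merges:
combine b(7), a(9) → 16
combine e(13), c(14) → 27
combine 16, d(24) → 40
combine 27, 40 → 67
Huffman total = 16 + 27 + 40 + 67 = 150 bits.
Saving = 201 − 150 = 51 bits.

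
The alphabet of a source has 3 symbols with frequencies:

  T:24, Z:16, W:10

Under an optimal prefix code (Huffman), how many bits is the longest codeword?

Merge the two lowest-weight nodes at each step:
combine W(10), Z(16) → 26
combine T(24), 26 → 50
The first pair merged (W, Z) ends up deepest, at depth 2.

2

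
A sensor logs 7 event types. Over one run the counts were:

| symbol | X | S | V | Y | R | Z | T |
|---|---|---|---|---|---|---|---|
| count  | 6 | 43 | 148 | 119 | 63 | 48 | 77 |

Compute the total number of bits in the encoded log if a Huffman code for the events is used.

Greedily combine the two least-frequent nodes:
combine X(6), S(43) → 49
combine Z(48), 49 → 97
combine R(63), T(77) → 140
combine 97, Y(119) → 216
combine 140, V(148) → 288
combine 216, 288 → 504
Each symbol's bit-cost is frequency × depth; summing gives 1294 bits (equivalently 49 + 97 + 140 + 216 + 288 + 504).

1294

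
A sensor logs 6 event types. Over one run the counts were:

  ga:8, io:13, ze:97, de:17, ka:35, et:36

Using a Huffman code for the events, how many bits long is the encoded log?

Merge the two smallest weights repeatedly:
merge ga(8) and io(13): 21
merge de(17) and 21: 38
merge ka(35) and et(36): 71
merge 38 and 71: 109
merge ze(97) and 109: 206
The encoded length is the sum of every internal node's weight: 21 + 38 + 71 + 109 + 206 = 445 bits.

445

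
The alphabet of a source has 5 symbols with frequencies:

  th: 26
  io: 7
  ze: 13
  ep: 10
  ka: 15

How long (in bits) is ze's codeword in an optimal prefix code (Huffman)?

Repeatedly merge the two smallest:
combine io(7), ep(10) → 17
combine ze(13), ka(15) → 28
combine 17, th(26) → 43
combine 28, 43 → 71
The subtree containing ze is merged 2 times, so code length = 2.

2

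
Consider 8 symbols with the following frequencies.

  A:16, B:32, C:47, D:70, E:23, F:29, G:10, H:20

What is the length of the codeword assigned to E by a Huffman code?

Build the tree from the bottom:
combine G(10), A(16) → 26
combine H(20), E(23) → 43
combine 26, F(29) → 55
combine B(32), 43 → 75
combine C(47), 55 → 102
combine D(70), 75 → 145
combine 102, 145 → 247
The subtree containing E is merged 4 times, so code length = 4.

4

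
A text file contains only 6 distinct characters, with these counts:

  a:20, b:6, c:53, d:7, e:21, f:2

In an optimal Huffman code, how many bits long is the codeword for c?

Huffman merges, smallest pair first:
f(2) + b(6) → 8
d(7) + 8 → 15
15 + a(20) → 35
e(21) + 35 → 56
c(53) + 56 → 109
c is a child of the root — depth 1, so its codeword is a single bit.

1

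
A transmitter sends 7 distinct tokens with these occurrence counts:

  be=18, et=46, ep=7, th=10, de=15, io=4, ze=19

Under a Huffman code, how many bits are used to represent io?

Huffman merges, smallest pair first:
merge io(4) and ep(7): 11
merge th(10) and 11: 21
merge de(15) and be(18): 33
merge ze(19) and 21: 40
merge 33 and 40: 73
merge et(46) and 73: 119
The subtree containing io is merged 5 times, so code length = 5.

5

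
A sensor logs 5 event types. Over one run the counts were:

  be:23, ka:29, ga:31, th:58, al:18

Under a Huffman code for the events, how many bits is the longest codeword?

3

Merge the two lowest-weight nodes at each step:
al(18) + be(23) → 41
ka(29) + ga(31) → 60
41 + th(58) → 99
60 + 99 → 159
The rarest symbols sit at the bottom; the longest codeword is 3 bits.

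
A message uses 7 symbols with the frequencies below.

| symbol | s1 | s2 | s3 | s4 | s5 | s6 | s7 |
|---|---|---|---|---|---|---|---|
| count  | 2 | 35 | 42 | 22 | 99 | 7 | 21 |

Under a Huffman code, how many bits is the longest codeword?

Merge the two lowest-weight nodes at each step:
combine s1(2), s6(7) → 9
combine 9, s7(21) → 30
combine s4(22), 30 → 52
combine s2(35), s3(42) → 77
combine 52, 77 → 129
combine s5(99), 129 → 228
The first pair merged (s1, s6) ends up deepest, at depth 5.

5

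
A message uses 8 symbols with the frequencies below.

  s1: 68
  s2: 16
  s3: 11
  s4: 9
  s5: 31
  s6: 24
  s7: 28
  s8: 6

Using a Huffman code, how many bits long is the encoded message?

Merge the two smallest weights repeatedly:
combine s8(6), s4(9) → 15
combine s3(11), 15 → 26
combine s2(16), s6(24) → 40
combine 26, s7(28) → 54
combine s5(31), 40 → 71
combine 54, s1(68) → 122
combine 71, 122 → 193
Each symbol's bit-cost is frequency × depth; summing gives 521 bits (equivalently 15 + 26 + 40 + 54 + 71 + 122 + 193).

521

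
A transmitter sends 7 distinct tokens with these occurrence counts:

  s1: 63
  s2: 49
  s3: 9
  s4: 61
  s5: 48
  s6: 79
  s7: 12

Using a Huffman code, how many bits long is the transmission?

842

Build the Huffman tree bottom-up:
combine s3(9), s7(12) → 21
combine 21, s5(48) → 69
combine s2(49), s4(61) → 110
combine s1(63), 69 → 132
combine s6(79), 110 → 189
combine 132, 189 → 321
Total encoded bits = sum of merged weights = 21 + 69 + 110 + 132 + 189 + 321 = 842.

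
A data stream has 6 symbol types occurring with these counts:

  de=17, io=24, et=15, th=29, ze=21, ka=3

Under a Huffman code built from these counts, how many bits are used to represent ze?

Build the tree from the bottom:
combine ka(3), et(15) → 18
combine de(17), 18 → 35
combine ze(21), io(24) → 45
combine th(29), 35 → 64
combine 45, 64 → 109
ze's leaf is at depth 2, giving a 2-bit codeword.

2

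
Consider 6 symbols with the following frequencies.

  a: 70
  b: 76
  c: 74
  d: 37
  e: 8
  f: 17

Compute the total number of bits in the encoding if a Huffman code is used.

Merge the two smallest weights repeatedly:
combine e(8), f(17) → 25
combine 25, d(37) → 62
combine 62, a(70) → 132
combine c(74), b(76) → 150
combine 132, 150 → 282
The encoded length is the sum of every internal node's weight: 25 + 62 + 132 + 150 + 282 = 651 bits.

651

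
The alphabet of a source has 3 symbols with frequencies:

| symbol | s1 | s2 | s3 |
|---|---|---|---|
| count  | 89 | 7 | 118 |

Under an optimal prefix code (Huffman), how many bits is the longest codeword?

Merge the two lowest-weight nodes at each step:
combine s2(7), s1(89) → 96
combine 96, s3(118) → 214
The rarest symbols sit at the bottom; the longest codeword is 2 bits.

2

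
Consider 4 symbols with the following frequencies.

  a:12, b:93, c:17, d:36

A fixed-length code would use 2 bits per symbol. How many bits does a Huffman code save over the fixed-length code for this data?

64

Fixed-length: 2 bits × 158 symbols = 316 bits.
Huffman merges:
merge a(12) and c(17): 29
merge 29 and d(36): 65
merge 65 and b(93): 158
Huffman total = 29 + 65 + 158 = 252 bits.
Saving = 316 − 252 = 64 bits.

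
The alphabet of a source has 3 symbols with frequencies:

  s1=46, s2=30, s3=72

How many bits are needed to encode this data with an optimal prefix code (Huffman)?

224

Build the Huffman tree bottom-up:
combine s2(30), s1(46) → 76
combine s3(72), 76 → 148
Total encoded bits = sum of merged weights = 76 + 148 = 224.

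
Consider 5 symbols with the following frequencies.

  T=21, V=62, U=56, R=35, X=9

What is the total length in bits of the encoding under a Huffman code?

Merge the two smallest weights repeatedly:
combine X(9), T(21) → 30
combine 30, R(35) → 65
combine U(56), V(62) → 118
combine 65, 118 → 183
Total encoded bits = sum of merged weights = 30 + 65 + 118 + 183 = 396.

396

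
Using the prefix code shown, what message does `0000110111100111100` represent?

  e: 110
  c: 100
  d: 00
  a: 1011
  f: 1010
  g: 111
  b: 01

ddegcgc

Read left to right; each codeword is recognised as soon as it completes (prefix code):
  00→d | 00→d | 110→e | 111→g | 100→c | 111→g | 100→c
Decoded message: ddegcgc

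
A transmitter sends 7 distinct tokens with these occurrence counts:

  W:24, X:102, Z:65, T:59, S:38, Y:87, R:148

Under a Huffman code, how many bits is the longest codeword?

4

Merge the two lowest-weight nodes at each step:
W(24) + S(38) → 62
T(59) + 62 → 121
Z(65) + Y(87) → 152
X(102) + 121 → 223
R(148) + 152 → 300
223 + 300 → 523
Maximum depth reached is 4.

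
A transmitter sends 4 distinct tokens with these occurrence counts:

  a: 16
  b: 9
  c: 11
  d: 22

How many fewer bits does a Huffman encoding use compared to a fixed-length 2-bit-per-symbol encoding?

Fixed-length: 2 bits × 58 symbols = 116 bits.
Huffman merges:
merge b(9) and c(11): 20
merge a(16) and 20: 36
merge d(22) and 36: 58
Huffman total = 20 + 36 + 58 = 114 bits.
Saving = 116 − 114 = 2 bits.

2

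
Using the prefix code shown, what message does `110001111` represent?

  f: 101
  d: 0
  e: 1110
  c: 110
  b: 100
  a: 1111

Read left to right; each codeword is recognised as soon as it completes (prefix code):
  110→c | 0→d | 0→d | 1111→a
Decoded message: cdda

cdda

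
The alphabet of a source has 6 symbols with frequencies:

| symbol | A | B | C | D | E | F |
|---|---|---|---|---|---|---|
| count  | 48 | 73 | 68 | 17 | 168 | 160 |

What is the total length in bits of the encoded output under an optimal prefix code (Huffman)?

1266

Build the Huffman tree bottom-up:
merge D(17) and A(48): 65
merge 65 and C(68): 133
merge B(73) and 133: 206
merge F(160) and E(168): 328
merge 206 and 328: 534
Total encoded bits = sum of merged weights = 65 + 133 + 206 + 328 + 534 = 1266.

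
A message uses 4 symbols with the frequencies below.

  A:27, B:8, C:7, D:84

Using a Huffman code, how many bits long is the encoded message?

Merge the two smallest weights repeatedly:
combine C(7), B(8) → 15
combine 15, A(27) → 42
combine 42, D(84) → 126
Total encoded bits = sum of merged weights = 15 + 42 + 126 = 183.

183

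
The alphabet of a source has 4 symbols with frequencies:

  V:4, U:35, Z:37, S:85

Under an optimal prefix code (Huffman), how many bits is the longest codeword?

3

Merge the two lowest-weight nodes at each step:
merge V(4) and U(35): 39
merge Z(37) and 39: 76
merge 76 and S(85): 161
Maximum depth reached is 3.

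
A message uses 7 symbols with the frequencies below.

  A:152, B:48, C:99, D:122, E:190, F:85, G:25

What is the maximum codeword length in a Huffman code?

Merge the two lowest-weight nodes at each step:
G(25) + B(48) → 73
73 + F(85) → 158
C(99) + D(122) → 221
A(152) + 158 → 310
E(190) + 221 → 411
310 + 411 → 721
The first pair merged (G, B) ends up deepest, at depth 4.

4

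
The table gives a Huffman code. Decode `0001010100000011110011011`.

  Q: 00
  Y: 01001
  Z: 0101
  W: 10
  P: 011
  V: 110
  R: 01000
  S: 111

Read left to right; each codeword is recognised as soon as it completes (prefix code):
  00→Q | 0101→Z | 01000→R | 00→Q | 011→P | 110→V | 011→P | 011→P
Decoded message: QZRQPVPP

QZRQPVPP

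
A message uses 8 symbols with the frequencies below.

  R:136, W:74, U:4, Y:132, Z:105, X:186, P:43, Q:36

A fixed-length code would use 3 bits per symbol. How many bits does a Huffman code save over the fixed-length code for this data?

199

Fixed-length: 3 bits × 716 symbols = 2148 bits.
Huffman merges:
U(4) + Q(36) → 40
40 + P(43) → 83
W(74) + 83 → 157
Z(105) + Y(132) → 237
R(136) + 157 → 293
X(186) + 237 → 423
293 + 423 → 716
Huffman total = 40 + 83 + 157 + 237 + 293 + 423 + 716 = 1949 bits.
Saving = 2148 − 1949 = 199 bits.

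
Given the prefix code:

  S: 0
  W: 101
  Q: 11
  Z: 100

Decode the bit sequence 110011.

QSSQ

Read left to right; each codeword is recognised as soon as it completes (prefix code):
  11→Q | 0→S | 0→S | 11→Q
Decoded message: QSSQ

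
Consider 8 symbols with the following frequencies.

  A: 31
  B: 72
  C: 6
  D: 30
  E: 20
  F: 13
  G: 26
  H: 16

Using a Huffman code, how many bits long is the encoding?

589

Build the Huffman tree bottom-up:
C(6) + F(13) → 19
H(16) + 19 → 35
E(20) + G(26) → 46
D(30) + A(31) → 61
35 + 46 → 81
61 + B(72) → 133
81 + 133 → 214
Total encoded bits = sum of merged weights = 19 + 35 + 46 + 61 + 81 + 133 + 214 = 589.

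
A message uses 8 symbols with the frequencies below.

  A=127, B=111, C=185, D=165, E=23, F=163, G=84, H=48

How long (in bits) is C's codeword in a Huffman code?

2

Repeatedly merge the two smallest:
combine E(23), H(48) → 71
combine 71, G(84) → 155
combine B(111), A(127) → 238
combine 155, F(163) → 318
combine D(165), C(185) → 350
combine 238, 318 → 556
combine 350, 556 → 906
C sits 2 levels below the root, so its codeword is 2 bits.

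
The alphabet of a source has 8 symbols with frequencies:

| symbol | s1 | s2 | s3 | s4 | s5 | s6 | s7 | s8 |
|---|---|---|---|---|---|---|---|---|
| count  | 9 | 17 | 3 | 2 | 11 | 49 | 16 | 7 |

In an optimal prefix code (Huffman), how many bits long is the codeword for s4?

5

Huffman merges, smallest pair first:
merge s4(2) and s3(3): 5
merge 5 and s8(7): 12
merge s1(9) and s5(11): 20
merge 12 and s7(16): 28
merge s2(17) and 20: 37
merge 28 and 37: 65
merge s6(49) and 65: 114
The subtree containing s4 is merged 5 times, so code length = 5.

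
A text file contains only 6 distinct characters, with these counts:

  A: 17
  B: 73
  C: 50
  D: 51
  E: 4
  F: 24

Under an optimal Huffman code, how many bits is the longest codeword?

4

Merge the two lowest-weight nodes at each step:
combine E(4), A(17) → 21
combine 21, F(24) → 45
combine 45, C(50) → 95
combine D(51), B(73) → 124
combine 95, 124 → 219
The rarest symbols sit at the bottom; the longest codeword is 4 bits.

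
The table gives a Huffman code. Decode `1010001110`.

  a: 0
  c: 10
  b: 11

ccaabc

Read left to right; each codeword is recognised as soon as it completes (prefix code):
  10→c | 10→c | 0→a | 0→a | 11→b | 10→c
Decoded message: ccaabc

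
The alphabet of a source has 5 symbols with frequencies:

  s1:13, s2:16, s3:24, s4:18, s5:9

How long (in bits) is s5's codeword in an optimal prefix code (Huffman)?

Huffman merges, smallest pair first:
merge s5(9) and s1(13): 22
merge s2(16) and s4(18): 34
merge 22 and s3(24): 46
merge 34 and 46: 80
s5's leaf is at depth 3, giving a 3-bit codeword.

3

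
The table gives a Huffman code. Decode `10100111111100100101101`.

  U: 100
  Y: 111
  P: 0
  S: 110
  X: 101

Read left to right; each codeword is recognised as soon as it completes (prefix code):
  101→X | 0→P | 0→P | 111→Y | 111→Y | 100→U | 100→U | 101→X | 101→X
Decoded message: XPPYYUUXX

XPPYYUUXX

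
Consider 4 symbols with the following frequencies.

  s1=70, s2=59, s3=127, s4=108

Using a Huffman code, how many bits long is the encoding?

728

Build the Huffman tree bottom-up:
s2(59) + s1(70) → 129
s4(108) + s3(127) → 235
129 + 235 → 364
Total encoded bits = sum of merged weights = 129 + 235 + 364 = 728.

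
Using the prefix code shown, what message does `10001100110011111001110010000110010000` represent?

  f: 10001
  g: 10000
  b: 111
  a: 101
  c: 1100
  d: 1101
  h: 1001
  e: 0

Read left to right; each codeword is recognised as soon as it completes (prefix code):
  10001→f | 1001→h | 1001→h | 111→b | 1001→h | 1100→c | 10000→g | 1100→c | 10000→g
Decoded message: fhhbhcgcg

fhhbhcgcg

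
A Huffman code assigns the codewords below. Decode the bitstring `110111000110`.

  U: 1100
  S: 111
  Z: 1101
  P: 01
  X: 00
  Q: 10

ZUPQ

Read left to right; each codeword is recognised as soon as it completes (prefix code):
  1101→Z | 1100→U | 01→P | 10→Q
Decoded message: ZUPQ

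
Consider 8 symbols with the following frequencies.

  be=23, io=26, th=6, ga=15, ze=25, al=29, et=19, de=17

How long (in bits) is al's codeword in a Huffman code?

Build the tree from the bottom:
merge th(6) and ga(15): 21
merge de(17) and et(19): 36
merge 21 and be(23): 44
merge ze(25) and io(26): 51
merge al(29) and 36: 65
merge 44 and 51: 95
merge 65 and 95: 160
al's leaf is at depth 2, giving a 2-bit codeword.

2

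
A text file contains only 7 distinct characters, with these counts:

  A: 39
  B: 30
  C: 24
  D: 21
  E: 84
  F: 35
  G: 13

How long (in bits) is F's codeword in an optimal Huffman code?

3

Huffman merges, smallest pair first:
merge G(13) and D(21): 34
merge C(24) and B(30): 54
merge 34 and F(35): 69
merge A(39) and 54: 93
merge 69 and E(84): 153
merge 93 and 153: 246
F's leaf is at depth 3, giving a 3-bit codeword.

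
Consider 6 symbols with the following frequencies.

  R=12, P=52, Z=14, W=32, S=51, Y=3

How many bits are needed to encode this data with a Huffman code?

372

Build the Huffman tree bottom-up:
merge Y(3) and R(12): 15
merge Z(14) and 15: 29
merge 29 and W(32): 61
merge S(51) and P(52): 103
merge 61 and 103: 164
The encoded length is the sum of every internal node's weight: 15 + 29 + 61 + 103 + 164 = 372 bits.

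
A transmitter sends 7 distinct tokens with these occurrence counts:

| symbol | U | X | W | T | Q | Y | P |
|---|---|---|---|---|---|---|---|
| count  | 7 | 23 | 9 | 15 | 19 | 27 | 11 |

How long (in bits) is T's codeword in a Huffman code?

3

Build the tree from the bottom:
merge U(7) and W(9): 16
merge P(11) and T(15): 26
merge 16 and Q(19): 35
merge X(23) and 26: 49
merge Y(27) and 35: 62
merge 49 and 62: 111
The subtree containing T is merged 3 times, so code length = 3.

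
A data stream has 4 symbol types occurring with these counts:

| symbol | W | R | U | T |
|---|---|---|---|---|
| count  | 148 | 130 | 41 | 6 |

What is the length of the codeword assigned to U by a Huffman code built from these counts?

3

Build the tree from the bottom:
T(6) + U(41) → 47
47 + R(130) → 177
W(148) + 177 → 325
U's leaf is at depth 3, giving a 3-bit codeword.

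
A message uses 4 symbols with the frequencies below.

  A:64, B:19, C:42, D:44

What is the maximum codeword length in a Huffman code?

Merge the two lowest-weight nodes at each step:
combine B(19), C(42) → 61
combine D(44), 61 → 105
combine A(64), 105 → 169
The rarest symbols sit at the bottom; the longest codeword is 3 bits.

3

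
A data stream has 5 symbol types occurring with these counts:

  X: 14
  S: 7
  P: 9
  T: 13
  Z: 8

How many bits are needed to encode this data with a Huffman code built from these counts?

117

Greedily combine the two least-frequent nodes:
combine S(7), Z(8) → 15
combine P(9), T(13) → 22
combine X(14), 15 → 29
combine 22, 29 → 51
Total encoded bits = sum of merged weights = 15 + 22 + 29 + 51 = 117.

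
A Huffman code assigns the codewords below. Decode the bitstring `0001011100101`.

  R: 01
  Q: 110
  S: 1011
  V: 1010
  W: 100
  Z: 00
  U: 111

ZRRQRR

Read left to right; each codeword is recognised as soon as it completes (prefix code):
  00→Z | 01→R | 01→R | 110→Q | 01→R | 01→R
Decoded message: ZRRQRR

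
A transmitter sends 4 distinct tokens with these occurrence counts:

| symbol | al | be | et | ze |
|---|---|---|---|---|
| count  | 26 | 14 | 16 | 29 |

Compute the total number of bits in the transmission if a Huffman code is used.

170

Build the Huffman tree bottom-up:
be(14) + et(16) → 30
al(26) + ze(29) → 55
30 + 55 → 85
Total encoded bits = sum of merged weights = 30 + 55 + 85 = 170.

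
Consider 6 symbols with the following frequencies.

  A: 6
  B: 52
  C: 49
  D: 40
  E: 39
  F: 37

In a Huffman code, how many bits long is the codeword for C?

2

Repeatedly merge the two smallest:
merge A(6) and F(37): 43
merge E(39) and D(40): 79
merge 43 and C(49): 92
merge B(52) and 79: 131
merge 92 and 131: 223
C sits 2 levels below the root, so its codeword is 2 bits.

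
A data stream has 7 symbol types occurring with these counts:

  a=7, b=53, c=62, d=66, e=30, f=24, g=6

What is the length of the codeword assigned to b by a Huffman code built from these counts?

2

Repeatedly merge the two smallest:
combine g(6), a(7) → 13
combine 13, f(24) → 37
combine e(30), 37 → 67
combine b(53), c(62) → 115
combine d(66), 67 → 133
combine 115, 133 → 248
b's leaf is at depth 2, giving a 2-bit codeword.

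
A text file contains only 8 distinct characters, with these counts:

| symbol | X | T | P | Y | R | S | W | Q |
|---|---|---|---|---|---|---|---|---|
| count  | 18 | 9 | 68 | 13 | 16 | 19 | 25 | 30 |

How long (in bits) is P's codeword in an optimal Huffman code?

Build the tree from the bottom:
T(9) + Y(13) → 22
R(16) + X(18) → 34
S(19) + 22 → 41
W(25) + Q(30) → 55
34 + 41 → 75
55 + P(68) → 123
75 + 123 → 198
P's leaf is at depth 2, giving a 2-bit codeword.

2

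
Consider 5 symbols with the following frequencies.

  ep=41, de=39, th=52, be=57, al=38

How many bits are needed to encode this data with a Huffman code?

Greedily combine the two least-frequent nodes:
combine al(38), de(39) → 77
combine ep(41), th(52) → 93
combine be(57), 77 → 134
combine 93, 134 → 227
Each symbol's bit-cost is frequency × depth; summing gives 531 bits (equivalently 77 + 93 + 134 + 227).

531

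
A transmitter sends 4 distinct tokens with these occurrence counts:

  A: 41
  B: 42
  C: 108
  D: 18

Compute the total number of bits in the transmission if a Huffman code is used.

369

Build the Huffman tree bottom-up:
merge D(18) and A(41): 59
merge B(42) and 59: 101
merge 101 and C(108): 209
Each symbol's bit-cost is frequency × depth; summing gives 369 bits (equivalently 59 + 101 + 209).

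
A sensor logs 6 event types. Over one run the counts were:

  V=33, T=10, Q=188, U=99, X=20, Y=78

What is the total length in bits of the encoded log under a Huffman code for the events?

902

Merge the two smallest weights repeatedly:
combine T(10), X(20) → 30
combine 30, V(33) → 63
combine 63, Y(78) → 141
combine U(99), 141 → 240
combine Q(188), 240 → 428
The encoded length is the sum of every internal node's weight: 30 + 63 + 141 + 240 + 428 = 902 bits.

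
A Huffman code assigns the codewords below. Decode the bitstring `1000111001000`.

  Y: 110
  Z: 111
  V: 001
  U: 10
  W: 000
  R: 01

Read left to right; each codeword is recognised as soon as it completes (prefix code):
  10→U | 001→V | 110→Y | 01→R | 000→W
Decoded message: UVYRW

UVYRW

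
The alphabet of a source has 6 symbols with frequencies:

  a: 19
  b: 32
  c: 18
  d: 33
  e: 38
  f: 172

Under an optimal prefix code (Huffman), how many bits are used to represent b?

Huffman merges, smallest pair first:
combine c(18), a(19) → 37
combine b(32), d(33) → 65
combine 37, e(38) → 75
combine 65, 75 → 140
combine 140, f(172) → 312
The subtree containing b is merged 3 times, so code length = 3.

3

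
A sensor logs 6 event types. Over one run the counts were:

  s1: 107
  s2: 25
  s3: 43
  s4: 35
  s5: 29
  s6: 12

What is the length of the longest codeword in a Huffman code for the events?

4

Merge the two lowest-weight nodes at each step:
combine s6(12), s2(25) → 37
combine s5(29), s4(35) → 64
combine 37, s3(43) → 80
combine 64, 80 → 144
combine s1(107), 144 → 251
The first pair merged (s6, s2) ends up deepest, at depth 4.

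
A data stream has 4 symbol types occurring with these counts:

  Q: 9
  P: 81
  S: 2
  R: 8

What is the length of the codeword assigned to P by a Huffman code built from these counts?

Build the tree from the bottom:
combine S(2), R(8) → 10
combine Q(9), 10 → 19
combine 19, P(81) → 100
P sits one level below the root: a 1-bit codeword.

1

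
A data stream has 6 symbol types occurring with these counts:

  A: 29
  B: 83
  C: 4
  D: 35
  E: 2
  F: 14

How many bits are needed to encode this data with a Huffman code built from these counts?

Greedily combine the two least-frequent nodes:
merge E(2) and C(4): 6
merge 6 and F(14): 20
merge 20 and A(29): 49
merge D(35) and 49: 84
merge B(83) and 84: 167
Total encoded bits = sum of merged weights = 6 + 20 + 49 + 84 + 167 = 326.

326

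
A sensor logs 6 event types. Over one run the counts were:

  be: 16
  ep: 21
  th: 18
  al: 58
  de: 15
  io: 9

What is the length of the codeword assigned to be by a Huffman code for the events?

Build the tree from the bottom:
merge io(9) and de(15): 24
merge be(16) and th(18): 34
merge ep(21) and 24: 45
merge 34 and 45: 79
merge al(58) and 79: 137
The subtree containing be is merged 3 times, so code length = 3.

3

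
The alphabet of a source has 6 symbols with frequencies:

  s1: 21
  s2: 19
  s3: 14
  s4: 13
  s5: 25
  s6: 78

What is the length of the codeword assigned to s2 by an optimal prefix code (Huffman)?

Build the tree from the bottom:
s4(13) + s3(14) → 27
s2(19) + s1(21) → 40
s5(25) + 27 → 52
40 + 52 → 92
s6(78) + 92 → 170
s2 sits 3 levels below the root, so its codeword is 3 bits.

3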